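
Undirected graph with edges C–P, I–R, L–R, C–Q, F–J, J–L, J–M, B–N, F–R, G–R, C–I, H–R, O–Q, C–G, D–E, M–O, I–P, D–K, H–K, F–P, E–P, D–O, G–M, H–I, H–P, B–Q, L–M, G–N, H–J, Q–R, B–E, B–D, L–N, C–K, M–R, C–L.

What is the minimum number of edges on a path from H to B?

3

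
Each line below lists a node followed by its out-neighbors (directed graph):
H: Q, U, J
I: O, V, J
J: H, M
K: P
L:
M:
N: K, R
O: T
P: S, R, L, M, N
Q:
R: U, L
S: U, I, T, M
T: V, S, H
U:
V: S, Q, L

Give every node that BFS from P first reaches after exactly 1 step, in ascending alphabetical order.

L, M, N, R, S

Level 0: P
Level 1: L, M, N, R, S
Level 2: I, K, T, U
Level 3: H, J, O, V
Level 4: Q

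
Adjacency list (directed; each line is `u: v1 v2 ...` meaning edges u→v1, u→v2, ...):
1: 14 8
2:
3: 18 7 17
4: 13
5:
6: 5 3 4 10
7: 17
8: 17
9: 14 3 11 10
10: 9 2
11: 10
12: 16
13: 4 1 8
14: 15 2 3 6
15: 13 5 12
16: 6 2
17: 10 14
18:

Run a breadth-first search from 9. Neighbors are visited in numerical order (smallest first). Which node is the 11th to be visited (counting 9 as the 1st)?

Visit 9; enqueue 3, 10, 11, 14 → queue [3, 10, 11, 14]
Visit 3; enqueue 7, 17, 18 → queue [10, 11, 14, 7, 17, 18]
Visit 10; enqueue 2 → queue [11, 14, 7, 17, 18, 2]
Visit 11 → queue [14, 7, 17, 18, 2]
Visit 14; enqueue 6, 15 → queue [7, 17, 18, 2, 6, 15]
Visit 7 → queue [17, 18, 2, 6, 15]
Visit 17 → queue [18, 2, 6, 15]
Visit 18 → queue [2, 6, 15]
Visit 2 → queue [6, 15]
Visit 6; enqueue 4, 5 → queue [15, 4, 5]
Visit 15; enqueue 12, 13 → queue [4, 5, 12, 13]
Visit 4 → queue [5, 12, 13]
Visit 5 → queue [12, 13]
Visit 12; enqueue 16 → queue [13, 16]
Visit 13; enqueue 1, 8 → queue [16, 1, 8]
Visit 16 → queue [1, 8]
Visit 1 → queue [8]
Visit 8 → queue []

Visit order: 9, 3, 10, 11, 14, 7, 17, 18, 2, 6, 15, 4, 5, 12, 13, 16, 1, 8

15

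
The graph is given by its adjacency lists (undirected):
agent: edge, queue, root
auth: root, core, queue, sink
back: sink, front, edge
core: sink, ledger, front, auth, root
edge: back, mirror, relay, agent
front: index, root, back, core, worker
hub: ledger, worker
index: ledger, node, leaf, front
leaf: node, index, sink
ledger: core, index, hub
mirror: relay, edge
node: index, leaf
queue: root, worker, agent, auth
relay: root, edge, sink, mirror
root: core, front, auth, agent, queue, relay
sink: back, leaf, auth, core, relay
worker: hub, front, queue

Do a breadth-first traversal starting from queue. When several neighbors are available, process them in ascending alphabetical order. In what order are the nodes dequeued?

queue agent auth root worker edge core sink front relay hub back mirror ledger leaf index node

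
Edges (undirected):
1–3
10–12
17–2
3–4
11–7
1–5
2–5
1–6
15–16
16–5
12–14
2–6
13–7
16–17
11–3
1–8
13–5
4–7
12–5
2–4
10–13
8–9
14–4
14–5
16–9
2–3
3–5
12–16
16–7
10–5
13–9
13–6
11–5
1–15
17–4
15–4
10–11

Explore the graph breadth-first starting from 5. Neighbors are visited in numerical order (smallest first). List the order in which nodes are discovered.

5, 1, 2, 3, 10, 11, 12, 13, 14, 16, 6, 8, 15, 4, 17, 7, 9

Visit 5; enqueue 1, 2, 3, 10, 11, 12, 13, 14, 16 → queue [1, 2, 3, 10, 11, 12, 13, 14, 16]
Visit 1; enqueue 6, 8, 15 → queue [2, 3, 10, 11, 12, 13, 14, 16, 6, 8, 15]
Visit 2; enqueue 4, 17 → queue [3, 10, 11, 12, 13, 14, 16, 6, 8, 15, 4, 17]
Visit 3 → queue [10, 11, 12, 13, 14, 16, 6, 8, 15, 4, 17]
Visit 10 → queue [11, 12, 13, 14, 16, 6, 8, 15, 4, 17]
Visit 11; enqueue 7 → queue [12, 13, 14, 16, 6, 8, 15, 4, 17, 7]
Visit 12 → queue [13, 14, 16, 6, 8, 15, 4, 17, 7]
Visit 13; enqueue 9 → queue [14, 16, 6, 8, 15, 4, 17, 7, 9]
Visit 14 → queue [16, 6, 8, 15, 4, 17, 7, 9]
Visit 16 → queue [6, 8, 15, 4, 17, 7, 9]
Visit 6 → queue [8, 15, 4, 17, 7, 9]
Visit 8 → queue [15, 4, 17, 7, 9]
Visit 15 → queue [4, 17, 7, 9]
Visit 4 → queue [17, 7, 9]
Visit 17 → queue [7, 9]
Visit 7 → queue [9]
Visit 9 → queue []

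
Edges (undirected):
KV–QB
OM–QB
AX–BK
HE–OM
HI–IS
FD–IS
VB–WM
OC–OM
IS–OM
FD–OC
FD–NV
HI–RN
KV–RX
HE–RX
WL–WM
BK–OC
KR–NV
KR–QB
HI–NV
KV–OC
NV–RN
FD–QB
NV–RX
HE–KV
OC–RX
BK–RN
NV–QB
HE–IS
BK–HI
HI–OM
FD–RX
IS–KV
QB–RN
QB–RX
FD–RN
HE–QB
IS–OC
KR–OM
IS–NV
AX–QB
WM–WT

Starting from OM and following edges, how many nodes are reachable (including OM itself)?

BFS from OM visits: OM, QB, OC, KR, IS, HI, HE, RX, RN, NV, KV, FD, AX, BK
Reachable nodes: 14 of 18 total.

14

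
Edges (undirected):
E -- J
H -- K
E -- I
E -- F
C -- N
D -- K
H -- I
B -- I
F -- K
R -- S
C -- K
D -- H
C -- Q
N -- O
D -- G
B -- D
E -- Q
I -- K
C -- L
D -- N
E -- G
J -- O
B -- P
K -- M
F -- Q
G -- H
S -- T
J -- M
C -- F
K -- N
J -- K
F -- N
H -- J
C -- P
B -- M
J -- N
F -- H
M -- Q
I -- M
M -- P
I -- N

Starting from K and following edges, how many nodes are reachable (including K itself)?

BFS from K visits: K, N, M, J, I, H, F, D, C, O, Q, P, B, E, G, L
Reachable nodes: 16 of 19 total.

16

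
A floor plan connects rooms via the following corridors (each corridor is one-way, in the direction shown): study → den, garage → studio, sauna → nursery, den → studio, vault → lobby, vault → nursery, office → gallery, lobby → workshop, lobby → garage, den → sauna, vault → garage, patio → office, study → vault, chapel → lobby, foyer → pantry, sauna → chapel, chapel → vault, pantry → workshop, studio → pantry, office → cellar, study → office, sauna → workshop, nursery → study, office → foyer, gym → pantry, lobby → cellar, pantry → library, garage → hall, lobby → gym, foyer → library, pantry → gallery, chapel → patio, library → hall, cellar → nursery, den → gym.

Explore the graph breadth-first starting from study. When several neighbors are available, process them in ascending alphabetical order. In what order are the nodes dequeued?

Visit study; enqueue den, office, vault → queue [den, office, vault]
Visit den; enqueue gym, sauna, studio → queue [office, vault, gym, sauna, studio]
Visit office; enqueue cellar, foyer, gallery → queue [vault, gym, sauna, studio, cellar, foyer, gallery]
Visit vault; enqueue garage, lobby, nursery → queue [gym, sauna, studio, cellar, foyer, gallery, garage, lobby, nursery]
Visit gym; enqueue pantry → queue [sauna, studio, cellar, foyer, gallery, garage, lobby, nursery, pantry]
Visit sauna; enqueue chapel, workshop → queue [studio, cellar, foyer, gallery, garage, lobby, nursery, pantry, chapel, workshop]
Visit studio → queue [cellar, foyer, gallery, garage, lobby, nursery, pantry, chapel, workshop]
Visit cellar → queue [foyer, gallery, garage, lobby, nursery, pantry, chapel, workshop]
Visit foyer; enqueue library → queue [gallery, garage, lobby, nursery, pantry, chapel, workshop, library]
Visit gallery → queue [garage, lobby, nursery, pantry, chapel, workshop, library]
Visit garage; enqueue hall → queue [lobby, nursery, pantry, chapel, workshop, library, hall]
Visit lobby → queue [nursery, pantry, chapel, workshop, library, hall]
Visit nursery → queue [pantry, chapel, workshop, library, hall]
Visit pantry → queue [chapel, workshop, library, hall]
Visit chapel; enqueue patio → queue [workshop, library, hall, patio]
Visit workshop → queue [library, hall, patio]
Visit library → queue [hall, patio]
Visit hall → queue [patio]
Visit patio → queue []

study den office vault gym sauna studio cellar foyer gallery garage lobby nursery pantry chapel workshop library hall patio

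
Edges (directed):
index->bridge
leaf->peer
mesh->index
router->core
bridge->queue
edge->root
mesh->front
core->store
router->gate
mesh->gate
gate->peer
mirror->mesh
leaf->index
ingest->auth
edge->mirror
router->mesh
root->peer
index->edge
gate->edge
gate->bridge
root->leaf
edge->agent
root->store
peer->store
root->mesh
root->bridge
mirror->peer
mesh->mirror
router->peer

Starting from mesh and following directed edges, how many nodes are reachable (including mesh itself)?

13

BFS from mesh visits: mesh, front, gate, index, mirror, bridge, edge, peer, queue, agent, root, store, leaf
Reachable nodes: 13 of 17 total.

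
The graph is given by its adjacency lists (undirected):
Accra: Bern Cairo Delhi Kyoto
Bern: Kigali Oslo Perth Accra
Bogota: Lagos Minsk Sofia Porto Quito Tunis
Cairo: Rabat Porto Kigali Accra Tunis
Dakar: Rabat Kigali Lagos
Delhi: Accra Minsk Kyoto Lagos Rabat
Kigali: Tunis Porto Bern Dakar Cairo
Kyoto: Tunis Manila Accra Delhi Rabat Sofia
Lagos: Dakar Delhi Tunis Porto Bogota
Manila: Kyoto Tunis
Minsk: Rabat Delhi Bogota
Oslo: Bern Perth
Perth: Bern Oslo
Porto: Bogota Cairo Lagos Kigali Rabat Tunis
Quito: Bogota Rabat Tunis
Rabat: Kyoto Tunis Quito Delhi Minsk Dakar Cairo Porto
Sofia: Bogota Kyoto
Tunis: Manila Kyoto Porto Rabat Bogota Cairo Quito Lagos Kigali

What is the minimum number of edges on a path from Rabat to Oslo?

4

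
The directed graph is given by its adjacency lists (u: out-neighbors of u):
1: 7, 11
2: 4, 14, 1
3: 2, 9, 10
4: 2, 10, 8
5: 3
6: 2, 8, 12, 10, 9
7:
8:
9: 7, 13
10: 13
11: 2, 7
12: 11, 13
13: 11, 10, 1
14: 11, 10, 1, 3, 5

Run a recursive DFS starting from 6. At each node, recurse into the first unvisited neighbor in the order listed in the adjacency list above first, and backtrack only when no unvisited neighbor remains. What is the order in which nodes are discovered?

6 -> 2 -> 4 -> 10 -> 13 -> 11 -> 7 -> 1 -> 8 -> 14 -> 3 -> 9 -> 5 -> 12

Visit 6
6 → 2
2 → 4
4 → 10
10 → 13
13 → 11
11 → 7
13 → 1
4 → 8
2 → 14
14 → 3
3 → 9
14 → 5
6 → 12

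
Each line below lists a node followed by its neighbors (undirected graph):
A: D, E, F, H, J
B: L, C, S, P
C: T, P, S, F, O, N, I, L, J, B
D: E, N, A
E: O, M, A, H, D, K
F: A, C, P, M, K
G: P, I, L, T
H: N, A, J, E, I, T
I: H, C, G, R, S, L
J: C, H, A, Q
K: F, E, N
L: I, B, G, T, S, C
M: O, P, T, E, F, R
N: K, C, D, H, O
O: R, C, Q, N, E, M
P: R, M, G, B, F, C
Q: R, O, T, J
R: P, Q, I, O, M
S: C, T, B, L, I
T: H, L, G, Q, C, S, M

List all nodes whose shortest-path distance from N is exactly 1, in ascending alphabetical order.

C, D, H, K, O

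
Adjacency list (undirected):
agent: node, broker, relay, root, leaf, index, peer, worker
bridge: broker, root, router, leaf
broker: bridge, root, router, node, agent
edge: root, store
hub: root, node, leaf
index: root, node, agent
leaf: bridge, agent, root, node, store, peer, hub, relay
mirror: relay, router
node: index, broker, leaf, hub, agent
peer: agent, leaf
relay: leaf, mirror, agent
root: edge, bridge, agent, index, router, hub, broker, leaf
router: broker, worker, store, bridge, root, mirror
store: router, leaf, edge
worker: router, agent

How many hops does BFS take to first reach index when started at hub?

2

Level 0: hub
Level 1: leaf, node, root
Level 2: agent, bridge, broker, edge, index, peer, relay, router, store
Level 3: mirror, worker
index first appears at level 2.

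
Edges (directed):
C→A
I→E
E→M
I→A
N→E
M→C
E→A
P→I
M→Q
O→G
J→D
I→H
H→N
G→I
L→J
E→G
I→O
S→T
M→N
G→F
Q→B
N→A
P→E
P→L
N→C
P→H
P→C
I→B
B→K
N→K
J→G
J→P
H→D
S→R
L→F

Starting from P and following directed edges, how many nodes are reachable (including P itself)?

17

BFS from P visits: P, L, I, H, E, C, J, F, O, B, A, N, D, M, G, K, Q
Reachable nodes: 17 of 20 total.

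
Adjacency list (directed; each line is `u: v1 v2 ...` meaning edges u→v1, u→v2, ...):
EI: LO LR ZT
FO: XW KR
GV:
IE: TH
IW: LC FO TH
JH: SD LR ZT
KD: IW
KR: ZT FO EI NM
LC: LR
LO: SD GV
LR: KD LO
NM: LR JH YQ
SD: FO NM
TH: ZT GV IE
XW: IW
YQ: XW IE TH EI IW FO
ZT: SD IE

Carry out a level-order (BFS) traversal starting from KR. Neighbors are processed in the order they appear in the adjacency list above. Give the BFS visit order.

KR, ZT, FO, EI, NM, SD, IE, XW, LO, LR, JH, YQ, TH, IW, GV, KD, LC

Visit KR; enqueue ZT, FO, EI, NM → queue [ZT, FO, EI, NM]
Visit ZT; enqueue SD, IE → queue [FO, EI, NM, SD, IE]
Visit FO; enqueue XW → queue [EI, NM, SD, IE, XW]
Visit EI; enqueue LO, LR → queue [NM, SD, IE, XW, LO, LR]
Visit NM; enqueue JH, YQ → queue [SD, IE, XW, LO, LR, JH, YQ]
Visit SD → queue [IE, XW, LO, LR, JH, YQ]
Visit IE; enqueue TH → queue [XW, LO, LR, JH, YQ, TH]
Visit XW; enqueue IW → queue [LO, LR, JH, YQ, TH, IW]
Visit LO; enqueue GV → queue [LR, JH, YQ, TH, IW, GV]
Visit LR; enqueue KD → queue [JH, YQ, TH, IW, GV, KD]
Visit JH → queue [YQ, TH, IW, GV, KD]
Visit YQ → queue [TH, IW, GV, KD]
Visit TH → queue [IW, GV, KD]
Visit IW; enqueue LC → queue [GV, KD, LC]
Visit GV → queue [KD, LC]
Visit KD → queue [LC]
Visit LC → queue []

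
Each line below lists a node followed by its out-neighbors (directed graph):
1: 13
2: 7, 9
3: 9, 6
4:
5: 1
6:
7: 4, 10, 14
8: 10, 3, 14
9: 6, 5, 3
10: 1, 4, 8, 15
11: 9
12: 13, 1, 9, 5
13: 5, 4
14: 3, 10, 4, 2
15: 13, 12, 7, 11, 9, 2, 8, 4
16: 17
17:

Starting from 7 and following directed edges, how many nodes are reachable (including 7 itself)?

15

BFS from 7 visits: 7, 14, 10, 4, 3, 2, 15, 8, 1, 9, 6, 13, 12, 11, 5
Reachable nodes: 15 of 17 total.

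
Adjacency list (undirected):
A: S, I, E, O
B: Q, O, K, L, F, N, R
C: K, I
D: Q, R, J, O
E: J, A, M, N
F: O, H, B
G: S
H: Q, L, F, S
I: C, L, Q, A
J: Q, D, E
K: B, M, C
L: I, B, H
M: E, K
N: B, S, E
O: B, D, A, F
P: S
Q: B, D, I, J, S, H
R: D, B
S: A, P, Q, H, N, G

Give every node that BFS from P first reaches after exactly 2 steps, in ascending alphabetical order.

A, G, H, N, Q

Level 0: P
Level 1: S
Level 2: A, G, H, N, Q
Level 3: B, D, E, F, I, J, L, O
Level 4: C, K, M, R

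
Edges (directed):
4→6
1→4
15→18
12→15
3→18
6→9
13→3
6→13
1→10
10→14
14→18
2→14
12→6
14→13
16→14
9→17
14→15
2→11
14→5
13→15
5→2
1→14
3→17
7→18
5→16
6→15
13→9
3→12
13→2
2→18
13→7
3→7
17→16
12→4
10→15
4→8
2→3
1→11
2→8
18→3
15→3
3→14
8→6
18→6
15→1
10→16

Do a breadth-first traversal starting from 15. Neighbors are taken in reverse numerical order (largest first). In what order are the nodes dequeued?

15 18 3 1 6 17 14 12 7 11 10 4 13 9 16 5 8 2

Visit 15; enqueue 18, 3, 1 → queue [18, 3, 1]
Visit 18; enqueue 6 → queue [3, 1, 6]
Visit 3; enqueue 17, 14, 12, 7 → queue [1, 6, 17, 14, 12, 7]
Visit 1; enqueue 11, 10, 4 → queue [6, 17, 14, 12, 7, 11, 10, 4]
Visit 6; enqueue 13, 9 → queue [17, 14, 12, 7, 11, 10, 4, 13, 9]
Visit 17; enqueue 16 → queue [14, 12, 7, 11, 10, 4, 13, 9, 16]
Visit 14; enqueue 5 → queue [12, 7, 11, 10, 4, 13, 9, 16, 5]
Visit 12 → queue [7, 11, 10, 4, 13, 9, 16, 5]
Visit 7 → queue [11, 10, 4, 13, 9, 16, 5]
Visit 11 → queue [10, 4, 13, 9, 16, 5]
Visit 10 → queue [4, 13, 9, 16, 5]
Visit 4; enqueue 8 → queue [13, 9, 16, 5, 8]
Visit 13; enqueue 2 → queue [9, 16, 5, 8, 2]
Visit 9 → queue [16, 5, 8, 2]
Visit 16 → queue [5, 8, 2]
Visit 5 → queue [8, 2]
Visit 8 → queue [2]
Visit 2 → queue []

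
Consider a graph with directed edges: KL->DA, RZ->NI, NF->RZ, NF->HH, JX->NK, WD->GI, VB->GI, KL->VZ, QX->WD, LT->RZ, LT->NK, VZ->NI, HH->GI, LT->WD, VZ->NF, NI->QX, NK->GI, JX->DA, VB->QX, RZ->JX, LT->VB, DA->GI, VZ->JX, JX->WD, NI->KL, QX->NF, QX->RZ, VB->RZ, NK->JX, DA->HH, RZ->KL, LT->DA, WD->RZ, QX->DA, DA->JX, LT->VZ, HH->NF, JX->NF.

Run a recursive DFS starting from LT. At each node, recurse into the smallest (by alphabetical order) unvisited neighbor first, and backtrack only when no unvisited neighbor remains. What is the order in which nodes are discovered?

LT → DA → GI → HH → NF → RZ → JX → NK → WD → KL → VZ → NI → QX → VB

Visit LT
LT → DA
DA → GI
DA → HH
HH → NF
NF → RZ
RZ → JX
JX → NK
JX → WD
RZ → KL
KL → VZ
VZ → NI
NI → QX
LT → VB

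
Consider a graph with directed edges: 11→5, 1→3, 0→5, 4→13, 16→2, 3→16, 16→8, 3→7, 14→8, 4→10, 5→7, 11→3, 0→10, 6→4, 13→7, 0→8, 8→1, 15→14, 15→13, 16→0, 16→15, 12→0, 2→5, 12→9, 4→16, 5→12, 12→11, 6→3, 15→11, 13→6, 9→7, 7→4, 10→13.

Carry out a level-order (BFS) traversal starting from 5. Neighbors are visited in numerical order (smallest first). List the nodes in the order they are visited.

5 -> 7 -> 12 -> 4 -> 0 -> 9 -> 11 -> 10 -> 13 -> 16 -> 8 -> 3 -> 6 -> 2 -> 15 -> 1 -> 14

Visit 5; enqueue 7, 12 → queue [7, 12]
Visit 7; enqueue 4 → queue [12, 4]
Visit 12; enqueue 0, 9, 11 → queue [4, 0, 9, 11]
Visit 4; enqueue 10, 13, 16 → queue [0, 9, 11, 10, 13, 16]
Visit 0; enqueue 8 → queue [9, 11, 10, 13, 16, 8]
Visit 9 → queue [11, 10, 13, 16, 8]
Visit 11; enqueue 3 → queue [10, 13, 16, 8, 3]
Visit 10 → queue [13, 16, 8, 3]
Visit 13; enqueue 6 → queue [16, 8, 3, 6]
Visit 16; enqueue 2, 15 → queue [8, 3, 6, 2, 15]
Visit 8; enqueue 1 → queue [3, 6, 2, 15, 1]
Visit 3 → queue [6, 2, 15, 1]
Visit 6 → queue [2, 15, 1]
Visit 2 → queue [15, 1]
Visit 15; enqueue 14 → queue [1, 14]
Visit 1 → queue [14]
Visit 14 → queue []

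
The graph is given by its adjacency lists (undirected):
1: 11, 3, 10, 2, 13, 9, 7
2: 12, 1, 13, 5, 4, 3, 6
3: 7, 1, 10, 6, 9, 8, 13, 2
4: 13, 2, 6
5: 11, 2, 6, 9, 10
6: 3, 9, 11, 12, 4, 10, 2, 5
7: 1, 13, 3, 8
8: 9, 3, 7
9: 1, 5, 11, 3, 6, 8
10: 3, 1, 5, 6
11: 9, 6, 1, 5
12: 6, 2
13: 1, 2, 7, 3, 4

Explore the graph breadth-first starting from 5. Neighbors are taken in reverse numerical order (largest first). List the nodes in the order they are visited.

5, 11, 10, 9, 6, 2, 1, 3, 8, 12, 4, 13, 7

Visit 5; enqueue 11, 10, 9, 6, 2 → queue [11, 10, 9, 6, 2]
Visit 11; enqueue 1 → queue [10, 9, 6, 2, 1]
Visit 10; enqueue 3 → queue [9, 6, 2, 1, 3]
Visit 9; enqueue 8 → queue [6, 2, 1, 3, 8]
Visit 6; enqueue 12, 4 → queue [2, 1, 3, 8, 12, 4]
Visit 2; enqueue 13 → queue [1, 3, 8, 12, 4, 13]
Visit 1; enqueue 7 → queue [3, 8, 12, 4, 13, 7]
Visit 3 → queue [8, 12, 4, 13, 7]
Visit 8 → queue [12, 4, 13, 7]
Visit 12 → queue [4, 13, 7]
Visit 4 → queue [13, 7]
Visit 13 → queue [7]
Visit 7 → queue []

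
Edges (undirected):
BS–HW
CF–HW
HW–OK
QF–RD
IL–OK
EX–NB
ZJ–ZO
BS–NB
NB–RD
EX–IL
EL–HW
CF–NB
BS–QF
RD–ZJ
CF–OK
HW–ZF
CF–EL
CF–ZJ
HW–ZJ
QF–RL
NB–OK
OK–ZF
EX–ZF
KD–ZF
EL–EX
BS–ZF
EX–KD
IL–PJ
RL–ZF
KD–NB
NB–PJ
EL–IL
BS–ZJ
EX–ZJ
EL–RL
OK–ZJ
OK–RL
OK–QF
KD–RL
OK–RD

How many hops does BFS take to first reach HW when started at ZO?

2

Level 0: ZO
Level 1: ZJ
Level 2: BS, CF, EX, HW, OK, RD
Level 3: EL, IL, KD, NB, QF, RL, ZF
Level 4: PJ
HW first appears at level 2.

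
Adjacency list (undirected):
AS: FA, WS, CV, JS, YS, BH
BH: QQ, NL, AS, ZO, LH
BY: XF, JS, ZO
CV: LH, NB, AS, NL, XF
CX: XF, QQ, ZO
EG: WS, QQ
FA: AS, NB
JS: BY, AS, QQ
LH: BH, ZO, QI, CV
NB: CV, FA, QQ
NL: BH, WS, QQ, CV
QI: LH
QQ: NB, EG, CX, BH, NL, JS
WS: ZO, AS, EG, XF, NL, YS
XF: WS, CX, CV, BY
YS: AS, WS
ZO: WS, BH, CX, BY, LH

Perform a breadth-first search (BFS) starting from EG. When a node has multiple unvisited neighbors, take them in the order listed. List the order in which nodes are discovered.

EG WS QQ ZO AS XF NL YS NB CX BH JS BY LH FA CV QI

Visit EG; enqueue WS, QQ → queue [WS, QQ]
Visit WS; enqueue ZO, AS, XF, NL, YS → queue [QQ, ZO, AS, XF, NL, YS]
Visit QQ; enqueue NB, CX, BH, JS → queue [ZO, AS, XF, NL, YS, NB, CX, BH, JS]
Visit ZO; enqueue BY, LH → queue [AS, XF, NL, YS, NB, CX, BH, JS, BY, LH]
Visit AS; enqueue FA, CV → queue [XF, NL, YS, NB, CX, BH, JS, BY, LH, FA, CV]
Visit XF → queue [NL, YS, NB, CX, BH, JS, BY, LH, FA, CV]
Visit NL → queue [YS, NB, CX, BH, JS, BY, LH, FA, CV]
Visit YS → queue [NB, CX, BH, JS, BY, LH, FA, CV]
Visit NB → queue [CX, BH, JS, BY, LH, FA, CV]
Visit CX → queue [BH, JS, BY, LH, FA, CV]
Visit BH → queue [JS, BY, LH, FA, CV]
Visit JS → queue [BY, LH, FA, CV]
Visit BY → queue [LH, FA, CV]
Visit LH; enqueue QI → queue [FA, CV, QI]
Visit FA → queue [CV, QI]
Visit CV → queue [QI]
Visit QI → queue []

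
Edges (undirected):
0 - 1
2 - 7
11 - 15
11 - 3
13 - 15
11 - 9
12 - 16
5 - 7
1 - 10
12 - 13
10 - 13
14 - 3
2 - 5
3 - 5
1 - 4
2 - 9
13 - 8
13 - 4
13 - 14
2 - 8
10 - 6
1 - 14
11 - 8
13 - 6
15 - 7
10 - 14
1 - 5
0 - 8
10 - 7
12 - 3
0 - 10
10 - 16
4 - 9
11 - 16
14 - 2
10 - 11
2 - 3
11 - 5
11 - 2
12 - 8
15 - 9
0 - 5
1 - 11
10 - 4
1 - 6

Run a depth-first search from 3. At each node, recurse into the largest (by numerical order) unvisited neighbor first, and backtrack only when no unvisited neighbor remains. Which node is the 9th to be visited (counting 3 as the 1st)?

Visit 3
3 → 14
14 → 13
13 → 15
15 → 11
11 → 16
16 → 12
12 → 8
8 → 2
2 → 9
9 → 4
4 → 10
10 → 7
7 → 5
5 → 1
1 → 6
1 → 0

Visit order: 3, 14, 13, 15, 11, 16, 12, 8, 2, 9, 4, 10, 7, 5, 1, 6, 0

2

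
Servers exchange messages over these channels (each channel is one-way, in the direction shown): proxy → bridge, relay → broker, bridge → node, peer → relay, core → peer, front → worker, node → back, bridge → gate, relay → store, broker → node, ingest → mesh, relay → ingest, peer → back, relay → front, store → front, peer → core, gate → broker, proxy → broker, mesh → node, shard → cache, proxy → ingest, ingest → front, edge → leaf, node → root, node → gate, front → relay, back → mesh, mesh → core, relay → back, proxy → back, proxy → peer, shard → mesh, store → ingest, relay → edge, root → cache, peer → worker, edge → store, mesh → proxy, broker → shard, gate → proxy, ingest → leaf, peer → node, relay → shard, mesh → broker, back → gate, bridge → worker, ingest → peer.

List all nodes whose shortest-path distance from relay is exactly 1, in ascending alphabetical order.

back, broker, edge, front, ingest, shard, store

Level 0: relay
Level 1: back, broker, edge, front, ingest, shard, store
Level 2: cache, gate, leaf, mesh, node, peer, worker
Level 3: core, proxy, root
Level 4: bridge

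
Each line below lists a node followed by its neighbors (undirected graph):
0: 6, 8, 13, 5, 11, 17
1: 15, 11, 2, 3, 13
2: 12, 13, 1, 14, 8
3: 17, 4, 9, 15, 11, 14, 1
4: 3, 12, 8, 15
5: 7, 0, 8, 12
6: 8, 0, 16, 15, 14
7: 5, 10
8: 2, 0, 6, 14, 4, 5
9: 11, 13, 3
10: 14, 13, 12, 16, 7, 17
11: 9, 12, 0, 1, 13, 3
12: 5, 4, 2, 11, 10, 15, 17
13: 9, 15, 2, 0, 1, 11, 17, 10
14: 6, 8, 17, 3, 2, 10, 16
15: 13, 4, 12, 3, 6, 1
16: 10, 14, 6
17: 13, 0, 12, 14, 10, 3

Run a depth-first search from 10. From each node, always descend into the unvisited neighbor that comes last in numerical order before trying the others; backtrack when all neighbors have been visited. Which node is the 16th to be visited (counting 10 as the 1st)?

Visit 10
10 → 17
17 → 14
14 → 16
16 → 6
6 → 15
15 → 13
13 → 11
11 → 12
12 → 5
5 → 8
8 → 4
4 → 3
3 → 9
3 → 1
1 → 2
8 → 0
5 → 7

Visit order: 10, 17, 14, 16, 6, 15, 13, 11, 12, 5, 8, 4, 3, 9, 1, 2, 0, 7

2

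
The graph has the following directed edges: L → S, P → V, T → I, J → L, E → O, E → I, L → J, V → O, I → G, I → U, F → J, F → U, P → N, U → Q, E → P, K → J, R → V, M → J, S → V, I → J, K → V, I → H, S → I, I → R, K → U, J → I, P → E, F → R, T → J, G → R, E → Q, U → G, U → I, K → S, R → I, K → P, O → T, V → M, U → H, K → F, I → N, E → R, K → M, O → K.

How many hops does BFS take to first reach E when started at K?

Level 0: K
Level 1: F, J, M, P, S, U, V
Level 2: E, G, H, I, L, N, O, Q, R
Level 3: T
E first appears at level 2.

2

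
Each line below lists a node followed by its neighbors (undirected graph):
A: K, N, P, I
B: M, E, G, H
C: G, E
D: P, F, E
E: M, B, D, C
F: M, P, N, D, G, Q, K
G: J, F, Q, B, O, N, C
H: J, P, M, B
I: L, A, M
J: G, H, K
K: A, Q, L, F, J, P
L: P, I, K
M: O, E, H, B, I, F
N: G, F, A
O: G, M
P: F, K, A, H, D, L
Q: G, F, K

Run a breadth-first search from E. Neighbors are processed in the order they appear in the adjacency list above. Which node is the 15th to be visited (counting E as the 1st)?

N

Visit E; enqueue M, B, D, C → queue [M, B, D, C]
Visit M; enqueue O, H, I, F → queue [B, D, C, O, H, I, F]
Visit B; enqueue G → queue [D, C, O, H, I, F, G]
Visit D; enqueue P → queue [C, O, H, I, F, G, P]
Visit C → queue [O, H, I, F, G, P]
Visit O → queue [H, I, F, G, P]
Visit H; enqueue J → queue [I, F, G, P, J]
Visit I; enqueue L, A → queue [F, G, P, J, L, A]
Visit F; enqueue N, Q, K → queue [G, P, J, L, A, N, Q, K]
Visit G → queue [P, J, L, A, N, Q, K]
Visit P → queue [J, L, A, N, Q, K]
Visit J → queue [L, A, N, Q, K]
Visit L → queue [A, N, Q, K]
Visit A → queue [N, Q, K]
Visit N → queue [Q, K]
Visit Q → queue [K]
Visit K → queue []

Visit order: E, M, B, D, C, O, H, I, F, G, P, J, L, A, N, Q, K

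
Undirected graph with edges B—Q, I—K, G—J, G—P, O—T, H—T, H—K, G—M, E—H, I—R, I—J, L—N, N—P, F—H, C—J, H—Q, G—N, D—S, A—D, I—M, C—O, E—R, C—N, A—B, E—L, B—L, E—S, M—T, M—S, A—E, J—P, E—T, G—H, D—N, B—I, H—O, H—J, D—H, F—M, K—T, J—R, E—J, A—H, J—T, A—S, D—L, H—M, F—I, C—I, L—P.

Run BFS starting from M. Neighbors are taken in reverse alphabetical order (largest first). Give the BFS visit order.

M → T → S → I → H → G → F → O → K → J → E → D → A → R → C → B → Q → P → N → L

Visit M; enqueue T, S, I, H, G, F → queue [T, S, I, H, G, F]
Visit T; enqueue O, K, J, E → queue [S, I, H, G, F, O, K, J, E]
Visit S; enqueue D, A → queue [I, H, G, F, O, K, J, E, D, A]
Visit I; enqueue R, C, B → queue [H, G, F, O, K, J, E, D, A, R, C, B]
Visit H; enqueue Q → queue [G, F, O, K, J, E, D, A, R, C, B, Q]
Visit G; enqueue P, N → queue [F, O, K, J, E, D, A, R, C, B, Q, P, N]
Visit F → queue [O, K, J, E, D, A, R, C, B, Q, P, N]
Visit O → queue [K, J, E, D, A, R, C, B, Q, P, N]
Visit K → queue [J, E, D, A, R, C, B, Q, P, N]
Visit J → queue [E, D, A, R, C, B, Q, P, N]
Visit E; enqueue L → queue [D, A, R, C, B, Q, P, N, L]
Visit D → queue [A, R, C, B, Q, P, N, L]
Visit A → queue [R, C, B, Q, P, N, L]
Visit R → queue [C, B, Q, P, N, L]
Visit C → queue [B, Q, P, N, L]
Visit B → queue [Q, P, N, L]
Visit Q → queue [P, N, L]
Visit P → queue [N, L]
Visit N → queue [L]
Visit L → queue []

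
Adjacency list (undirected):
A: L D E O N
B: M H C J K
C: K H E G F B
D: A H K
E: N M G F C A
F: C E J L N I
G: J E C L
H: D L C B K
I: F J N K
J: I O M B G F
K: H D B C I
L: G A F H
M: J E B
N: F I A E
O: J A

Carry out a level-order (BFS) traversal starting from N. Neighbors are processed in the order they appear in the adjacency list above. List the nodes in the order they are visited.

N → F → I → A → E → C → J → L → K → D → O → M → G → H → B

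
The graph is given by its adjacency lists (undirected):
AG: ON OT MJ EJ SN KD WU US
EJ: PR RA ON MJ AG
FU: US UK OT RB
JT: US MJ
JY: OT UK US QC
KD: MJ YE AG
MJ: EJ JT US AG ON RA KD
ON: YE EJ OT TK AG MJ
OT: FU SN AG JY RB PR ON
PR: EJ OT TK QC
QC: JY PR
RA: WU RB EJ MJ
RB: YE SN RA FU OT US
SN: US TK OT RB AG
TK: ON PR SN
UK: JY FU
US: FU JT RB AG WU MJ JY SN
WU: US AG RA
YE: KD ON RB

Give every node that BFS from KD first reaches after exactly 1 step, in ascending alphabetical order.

Level 0: KD
Level 1: AG, MJ, YE
Level 2: EJ, JT, ON, OT, RA, RB, SN, US, WU
Level 3: FU, JY, PR, TK
Level 4: QC, UK

AG, MJ, YE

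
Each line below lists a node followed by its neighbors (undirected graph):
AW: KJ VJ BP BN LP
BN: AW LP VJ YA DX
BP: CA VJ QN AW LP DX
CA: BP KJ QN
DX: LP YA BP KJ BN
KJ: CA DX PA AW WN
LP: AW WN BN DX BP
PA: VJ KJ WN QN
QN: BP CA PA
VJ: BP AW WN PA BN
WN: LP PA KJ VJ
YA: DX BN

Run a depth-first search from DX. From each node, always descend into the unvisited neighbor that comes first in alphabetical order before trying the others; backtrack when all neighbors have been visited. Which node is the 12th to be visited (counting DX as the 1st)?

YA

Visit DX
DX → BN
BN → AW
AW → BP
BP → CA
CA → KJ
KJ → PA
PA → QN
PA → VJ
VJ → WN
WN → LP
BN → YA

Visit order: DX, BN, AW, BP, CA, KJ, PA, QN, VJ, WN, LP, YA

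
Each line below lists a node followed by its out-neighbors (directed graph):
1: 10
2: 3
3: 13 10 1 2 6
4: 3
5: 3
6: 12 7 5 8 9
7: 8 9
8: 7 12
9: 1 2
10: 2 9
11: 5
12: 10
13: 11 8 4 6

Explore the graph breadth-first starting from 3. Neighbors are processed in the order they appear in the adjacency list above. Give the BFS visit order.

3 -> 13 -> 10 -> 1 -> 2 -> 6 -> 11 -> 8 -> 4 -> 9 -> 12 -> 7 -> 5

Visit 3; enqueue 13, 10, 1, 2, 6 → queue [13, 10, 1, 2, 6]
Visit 13; enqueue 11, 8, 4 → queue [10, 1, 2, 6, 11, 8, 4]
Visit 10; enqueue 9 → queue [1, 2, 6, 11, 8, 4, 9]
Visit 1 → queue [2, 6, 11, 8, 4, 9]
Visit 2 → queue [6, 11, 8, 4, 9]
Visit 6; enqueue 12, 7, 5 → queue [11, 8, 4, 9, 12, 7, 5]
Visit 11 → queue [8, 4, 9, 12, 7, 5]
Visit 8 → queue [4, 9, 12, 7, 5]
Visit 4 → queue [9, 12, 7, 5]
Visit 9 → queue [12, 7, 5]
Visit 12 → queue [7, 5]
Visit 7 → queue [5]
Visit 5 → queue []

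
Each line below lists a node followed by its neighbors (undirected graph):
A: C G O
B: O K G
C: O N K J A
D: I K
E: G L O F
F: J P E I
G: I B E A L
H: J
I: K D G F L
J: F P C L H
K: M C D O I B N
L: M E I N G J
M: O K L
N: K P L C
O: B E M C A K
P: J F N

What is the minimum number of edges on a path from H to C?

Level 0: H
Level 1: J
Level 2: C, F, L, P
Level 3: A, E, G, I, K, M, N, O
Level 4: B, D
C first appears at level 2.

2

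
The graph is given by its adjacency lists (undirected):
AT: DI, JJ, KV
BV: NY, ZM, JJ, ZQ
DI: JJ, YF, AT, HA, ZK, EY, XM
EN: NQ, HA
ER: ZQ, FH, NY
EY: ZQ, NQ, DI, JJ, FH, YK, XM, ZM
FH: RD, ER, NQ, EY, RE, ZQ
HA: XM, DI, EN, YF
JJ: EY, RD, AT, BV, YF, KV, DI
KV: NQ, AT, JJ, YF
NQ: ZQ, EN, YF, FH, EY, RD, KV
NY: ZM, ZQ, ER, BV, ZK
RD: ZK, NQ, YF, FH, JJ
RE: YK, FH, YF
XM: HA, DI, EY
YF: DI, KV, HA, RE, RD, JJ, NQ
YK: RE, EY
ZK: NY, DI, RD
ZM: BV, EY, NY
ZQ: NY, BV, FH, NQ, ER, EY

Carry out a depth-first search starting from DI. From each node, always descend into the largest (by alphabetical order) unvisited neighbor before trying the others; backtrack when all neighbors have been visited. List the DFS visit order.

Visit DI
DI → ZK
ZK → RD
RD → YF
YF → RE
RE → YK
YK → EY
EY → ZQ
ZQ → NY
NY → ZM
ZM → BV
BV → JJ
JJ → KV
KV → NQ
NQ → FH
FH → ER
NQ → EN
EN → HA
HA → XM
KV → AT

DI, ZK, RD, YF, RE, YK, EY, ZQ, NY, ZM, BV, JJ, KV, NQ, FH, ER, EN, HA, XM, AT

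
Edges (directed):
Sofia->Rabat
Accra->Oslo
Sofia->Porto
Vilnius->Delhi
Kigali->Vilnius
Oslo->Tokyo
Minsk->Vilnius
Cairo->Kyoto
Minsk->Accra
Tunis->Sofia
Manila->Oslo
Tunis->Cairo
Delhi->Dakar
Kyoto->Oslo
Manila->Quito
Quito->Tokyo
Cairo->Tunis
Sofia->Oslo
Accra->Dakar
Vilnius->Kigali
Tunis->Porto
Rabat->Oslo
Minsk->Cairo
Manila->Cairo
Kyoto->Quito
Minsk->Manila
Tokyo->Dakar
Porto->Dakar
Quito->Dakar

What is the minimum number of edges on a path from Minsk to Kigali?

Level 0: Minsk
Level 1: Accra, Cairo, Manila, Vilnius
Level 2: Dakar, Delhi, Kigali, Kyoto, Oslo, Quito, Tunis
Level 3: Porto, Sofia, Tokyo
Level 4: Rabat
Kigali first appears at level 2.

2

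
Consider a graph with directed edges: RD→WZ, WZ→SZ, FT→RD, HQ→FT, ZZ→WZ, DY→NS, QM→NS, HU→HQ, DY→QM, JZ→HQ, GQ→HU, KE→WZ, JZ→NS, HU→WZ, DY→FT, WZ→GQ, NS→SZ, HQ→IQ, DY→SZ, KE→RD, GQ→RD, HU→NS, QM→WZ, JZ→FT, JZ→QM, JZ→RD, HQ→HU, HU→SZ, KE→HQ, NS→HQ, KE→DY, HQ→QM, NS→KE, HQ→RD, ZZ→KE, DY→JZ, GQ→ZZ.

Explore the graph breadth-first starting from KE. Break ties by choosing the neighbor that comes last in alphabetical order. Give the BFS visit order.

Visit KE; enqueue WZ, RD, HQ, DY → queue [WZ, RD, HQ, DY]
Visit WZ; enqueue SZ, GQ → queue [RD, HQ, DY, SZ, GQ]
Visit RD → queue [HQ, DY, SZ, GQ]
Visit HQ; enqueue QM, IQ, HU, FT → queue [DY, SZ, GQ, QM, IQ, HU, FT]
Visit DY; enqueue NS, JZ → queue [SZ, GQ, QM, IQ, HU, FT, NS, JZ]
Visit SZ → queue [GQ, QM, IQ, HU, FT, NS, JZ]
Visit GQ; enqueue ZZ → queue [QM, IQ, HU, FT, NS, JZ, ZZ]
Visit QM → queue [IQ, HU, FT, NS, JZ, ZZ]
Visit IQ → queue [HU, FT, NS, JZ, ZZ]
Visit HU → queue [FT, NS, JZ, ZZ]
Visit FT → queue [NS, JZ, ZZ]
Visit NS → queue [JZ, ZZ]
Visit JZ → queue [ZZ]
Visit ZZ → queue []

KE → WZ → RD → HQ → DY → SZ → GQ → QM → IQ → HU → FT → NS → JZ → ZZ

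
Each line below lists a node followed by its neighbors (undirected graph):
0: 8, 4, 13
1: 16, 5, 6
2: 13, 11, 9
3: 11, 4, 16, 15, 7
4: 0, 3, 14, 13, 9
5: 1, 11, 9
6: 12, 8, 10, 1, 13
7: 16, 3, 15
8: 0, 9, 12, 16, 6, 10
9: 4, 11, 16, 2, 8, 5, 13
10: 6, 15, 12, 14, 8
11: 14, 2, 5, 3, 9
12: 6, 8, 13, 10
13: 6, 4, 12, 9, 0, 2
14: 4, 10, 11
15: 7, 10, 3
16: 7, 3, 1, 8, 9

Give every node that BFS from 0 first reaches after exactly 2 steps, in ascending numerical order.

Level 0: 0
Level 1: 4, 8, 13
Level 2: 2, 3, 6, 9, 10, 12, 14, 16
Level 3: 1, 5, 7, 11, 15

2, 3, 6, 9, 10, 12, 14, 16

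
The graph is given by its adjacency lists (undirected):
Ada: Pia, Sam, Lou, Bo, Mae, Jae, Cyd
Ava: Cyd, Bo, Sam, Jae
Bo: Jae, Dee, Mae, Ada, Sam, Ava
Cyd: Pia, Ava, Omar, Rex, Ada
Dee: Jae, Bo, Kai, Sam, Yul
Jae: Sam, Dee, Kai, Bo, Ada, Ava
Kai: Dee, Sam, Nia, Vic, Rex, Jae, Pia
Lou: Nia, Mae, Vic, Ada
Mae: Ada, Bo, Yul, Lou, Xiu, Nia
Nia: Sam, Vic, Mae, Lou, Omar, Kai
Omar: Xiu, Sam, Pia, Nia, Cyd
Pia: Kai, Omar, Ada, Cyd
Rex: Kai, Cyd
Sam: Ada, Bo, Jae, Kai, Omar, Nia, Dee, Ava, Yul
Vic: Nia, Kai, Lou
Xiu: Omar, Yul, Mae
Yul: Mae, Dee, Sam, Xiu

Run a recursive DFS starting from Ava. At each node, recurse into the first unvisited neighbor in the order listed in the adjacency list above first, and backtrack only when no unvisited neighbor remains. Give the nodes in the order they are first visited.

Visit Ava
Ava → Cyd
Cyd → Pia
Pia → Kai
Kai → Dee
Dee → Jae
Jae → Sam
Sam → Ada
Ada → Lou
Lou → Nia
Nia → Vic
Nia → Mae
Mae → Bo
Mae → Yul
Yul → Xiu
Xiu → Omar
Kai → Rex

Ava → Cyd → Pia → Kai → Dee → Jae → Sam → Ada → Lou → Nia → Vic → Mae → Bo → Yul → Xiu → Omar → Rex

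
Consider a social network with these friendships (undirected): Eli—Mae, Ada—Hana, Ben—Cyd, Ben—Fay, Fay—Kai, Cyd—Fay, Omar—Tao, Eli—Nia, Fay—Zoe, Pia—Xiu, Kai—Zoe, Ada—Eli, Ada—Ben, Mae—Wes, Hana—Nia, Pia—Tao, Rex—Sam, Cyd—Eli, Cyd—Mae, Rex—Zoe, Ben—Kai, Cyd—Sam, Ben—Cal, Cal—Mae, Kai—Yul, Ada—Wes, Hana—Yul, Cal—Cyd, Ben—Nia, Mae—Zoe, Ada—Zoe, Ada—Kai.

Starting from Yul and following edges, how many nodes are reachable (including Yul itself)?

15

BFS from Yul visits: Yul, Kai, Hana, Zoe, Fay, Ben, Ada, Nia, Rex, Mae, Cyd, Cal, Wes, Eli, Sam
Reachable nodes: 15 of 19 total.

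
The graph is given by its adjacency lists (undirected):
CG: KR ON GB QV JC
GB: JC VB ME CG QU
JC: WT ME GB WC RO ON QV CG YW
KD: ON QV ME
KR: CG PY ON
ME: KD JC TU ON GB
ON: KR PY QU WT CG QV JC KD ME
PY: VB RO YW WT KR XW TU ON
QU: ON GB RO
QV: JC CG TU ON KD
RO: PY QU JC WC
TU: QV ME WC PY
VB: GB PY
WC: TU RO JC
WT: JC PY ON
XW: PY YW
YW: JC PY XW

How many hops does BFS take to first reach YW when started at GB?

Level 0: GB
Level 1: CG, JC, ME, QU, VB
Level 2: KD, KR, ON, PY, QV, RO, TU, WC, WT, YW
Level 3: XW
YW first appears at level 2.

2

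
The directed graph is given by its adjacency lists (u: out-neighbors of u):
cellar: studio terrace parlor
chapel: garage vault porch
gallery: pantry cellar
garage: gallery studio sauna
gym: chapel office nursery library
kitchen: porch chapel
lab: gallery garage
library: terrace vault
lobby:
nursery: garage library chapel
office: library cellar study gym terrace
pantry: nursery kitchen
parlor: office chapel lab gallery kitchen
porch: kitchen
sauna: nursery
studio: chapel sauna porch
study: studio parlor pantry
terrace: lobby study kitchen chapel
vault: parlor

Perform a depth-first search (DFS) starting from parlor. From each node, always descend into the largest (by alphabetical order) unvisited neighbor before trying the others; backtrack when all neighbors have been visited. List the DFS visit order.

Visit parlor
parlor → office
office → terrace
terrace → study
study → studio
studio → sauna
sauna → nursery
nursery → library
library → vault
nursery → garage
garage → gallery
gallery → pantry
pantry → kitchen
kitchen → porch
kitchen → chapel
gallery → cellar
terrace → lobby
office → gym
parlor → lab

parlor, office, terrace, study, studio, sauna, nursery, library, vault, garage, gallery, pantry, kitchen, porch, chapel, cellar, lobby, gym, lab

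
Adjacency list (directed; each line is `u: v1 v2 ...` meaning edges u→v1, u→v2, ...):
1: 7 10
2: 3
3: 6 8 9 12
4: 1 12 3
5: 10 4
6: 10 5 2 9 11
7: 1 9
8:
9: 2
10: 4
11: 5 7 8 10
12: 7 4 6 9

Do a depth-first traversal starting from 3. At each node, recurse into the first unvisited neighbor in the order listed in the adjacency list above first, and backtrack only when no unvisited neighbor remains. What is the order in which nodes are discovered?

Visit 3
3 → 6
6 → 10
10 → 4
4 → 1
1 → 7
7 → 9
9 → 2
4 → 12
6 → 5
6 → 11
11 → 8

3 → 6 → 10 → 4 → 1 → 7 → 9 → 2 → 12 → 5 → 11 → 8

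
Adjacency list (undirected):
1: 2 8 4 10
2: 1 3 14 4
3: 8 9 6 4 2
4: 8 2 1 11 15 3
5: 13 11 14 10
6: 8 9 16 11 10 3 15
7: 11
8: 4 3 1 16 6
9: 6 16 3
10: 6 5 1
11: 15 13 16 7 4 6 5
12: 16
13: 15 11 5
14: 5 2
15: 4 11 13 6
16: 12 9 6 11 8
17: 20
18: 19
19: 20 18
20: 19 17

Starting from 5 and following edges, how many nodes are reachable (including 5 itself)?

BFS from 5 visits: 5, 10, 11, 13, 14, 1, 6, 4, 7, 15, 16, 2, 8, 3, 9, 12
Reachable nodes: 16 of 20 total.

16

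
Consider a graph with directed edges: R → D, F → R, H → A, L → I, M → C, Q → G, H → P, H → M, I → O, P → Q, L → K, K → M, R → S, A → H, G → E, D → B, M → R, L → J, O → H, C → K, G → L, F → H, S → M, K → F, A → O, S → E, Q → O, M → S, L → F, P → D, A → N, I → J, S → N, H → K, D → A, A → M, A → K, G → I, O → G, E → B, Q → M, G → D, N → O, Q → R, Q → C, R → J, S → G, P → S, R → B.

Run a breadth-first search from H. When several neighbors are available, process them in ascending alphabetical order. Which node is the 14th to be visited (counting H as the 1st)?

G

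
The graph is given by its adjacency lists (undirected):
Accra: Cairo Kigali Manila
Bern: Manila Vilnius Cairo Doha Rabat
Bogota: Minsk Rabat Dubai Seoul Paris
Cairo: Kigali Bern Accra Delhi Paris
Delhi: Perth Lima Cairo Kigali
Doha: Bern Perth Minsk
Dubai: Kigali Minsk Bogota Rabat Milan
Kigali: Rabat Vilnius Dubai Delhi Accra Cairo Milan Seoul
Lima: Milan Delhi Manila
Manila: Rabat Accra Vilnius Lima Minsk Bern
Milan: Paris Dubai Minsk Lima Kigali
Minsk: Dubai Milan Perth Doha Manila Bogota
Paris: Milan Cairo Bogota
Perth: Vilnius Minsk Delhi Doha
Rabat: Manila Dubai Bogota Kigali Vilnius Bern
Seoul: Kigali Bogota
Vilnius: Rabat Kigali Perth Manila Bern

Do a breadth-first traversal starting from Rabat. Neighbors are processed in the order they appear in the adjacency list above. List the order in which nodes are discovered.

Rabat -> Manila -> Dubai -> Bogota -> Kigali -> Vilnius -> Bern -> Accra -> Lima -> Minsk -> Milan -> Seoul -> Paris -> Delhi -> Cairo -> Perth -> Doha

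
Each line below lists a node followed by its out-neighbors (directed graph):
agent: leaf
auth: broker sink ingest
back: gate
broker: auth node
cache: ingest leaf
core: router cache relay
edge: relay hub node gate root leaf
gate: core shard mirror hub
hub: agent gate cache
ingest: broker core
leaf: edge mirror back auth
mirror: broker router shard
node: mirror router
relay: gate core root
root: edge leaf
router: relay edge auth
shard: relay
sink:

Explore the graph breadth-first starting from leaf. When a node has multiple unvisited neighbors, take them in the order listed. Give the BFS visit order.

Visit leaf; enqueue edge, mirror, back, auth → queue [edge, mirror, back, auth]
Visit edge; enqueue relay, hub, node, gate, root → queue [mirror, back, auth, relay, hub, node, gate, root]
Visit mirror; enqueue broker, router, shard → queue [back, auth, relay, hub, node, gate, root, broker, router, shard]
Visit back → queue [auth, relay, hub, node, gate, root, broker, router, shard]
Visit auth; enqueue sink, ingest → queue [relay, hub, node, gate, root, broker, router, shard, sink, ingest]
Visit relay; enqueue core → queue [hub, node, gate, root, broker, router, shard, sink, ingest, core]
Visit hub; enqueue agent, cache → queue [node, gate, root, broker, router, shard, sink, ingest, core, agent, cache]
Visit node → queue [gate, root, broker, router, shard, sink, ingest, core, agent, cache]
Visit gate → queue [root, broker, router, shard, sink, ingest, core, agent, cache]
Visit root → queue [broker, router, shard, sink, ingest, core, agent, cache]
Visit broker → queue [router, shard, sink, ingest, core, agent, cache]
Visit router → queue [shard, sink, ingest, core, agent, cache]
Visit shard → queue [sink, ingest, core, agent, cache]
Visit sink → queue [ingest, core, agent, cache]
Visit ingest → queue [core, agent, cache]
Visit core → queue [agent, cache]
Visit agent → queue [cache]
Visit cache → queue []

leaf, edge, mirror, back, auth, relay, hub, node, gate, root, broker, router, shard, sink, ingest, core, agent, cache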